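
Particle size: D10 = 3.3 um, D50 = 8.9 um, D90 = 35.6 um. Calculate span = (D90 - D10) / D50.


Span = (35.6 - 3.3) / 8.9 = 32.3 / 8.9 = 3.629

3.629


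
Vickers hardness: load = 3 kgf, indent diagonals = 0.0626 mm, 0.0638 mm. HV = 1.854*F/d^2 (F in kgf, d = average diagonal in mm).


d_avg = (0.0626+0.0638)/2 = 0.0632 mm
HV = 1.854*3/0.0632^2 = 1393

1393


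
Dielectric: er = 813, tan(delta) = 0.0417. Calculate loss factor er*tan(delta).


Loss = 813 * 0.0417 = 33.902

33.902


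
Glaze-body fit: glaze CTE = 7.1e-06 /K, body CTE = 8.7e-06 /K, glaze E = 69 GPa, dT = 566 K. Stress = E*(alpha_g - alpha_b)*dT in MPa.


Stress = 69*1000*(7.1e-06 - 8.7e-06)*566 = -62.5 MPa

-62.5


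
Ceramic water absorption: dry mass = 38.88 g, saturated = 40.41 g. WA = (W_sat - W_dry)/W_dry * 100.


WA = (40.41 - 38.88) / 38.88 * 100 = 3.94%

3.94


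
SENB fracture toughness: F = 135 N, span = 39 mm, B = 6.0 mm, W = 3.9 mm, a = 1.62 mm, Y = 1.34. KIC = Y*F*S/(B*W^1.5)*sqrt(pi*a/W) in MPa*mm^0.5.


KIC = 1.34*135*39/(6.0*3.9^1.5)*sqrt(pi*1.62/3.9) = 174.4

174.4


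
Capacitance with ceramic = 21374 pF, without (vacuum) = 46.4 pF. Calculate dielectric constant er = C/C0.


er = 21374 / 46.4 = 460.65

460.65


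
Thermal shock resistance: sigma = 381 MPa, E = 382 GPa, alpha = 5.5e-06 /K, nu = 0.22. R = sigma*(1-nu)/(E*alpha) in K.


R = 381*(1-0.22)/(382*1000*5.5e-06) = 141 K

141


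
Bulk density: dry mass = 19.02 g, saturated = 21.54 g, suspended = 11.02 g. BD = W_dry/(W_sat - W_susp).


BD = 19.02 / (21.54 - 11.02) = 19.02 / 10.52 = 1.808 g/cm^3

1.808


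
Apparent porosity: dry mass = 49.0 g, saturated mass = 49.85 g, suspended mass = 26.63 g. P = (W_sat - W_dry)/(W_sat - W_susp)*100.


P = (49.85 - 49.0) / (49.85 - 26.63) * 100 = 0.85 / 23.22 * 100 = 3.7%

3.7


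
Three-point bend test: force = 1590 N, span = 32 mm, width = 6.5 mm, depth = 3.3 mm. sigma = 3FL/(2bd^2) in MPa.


sigma = 3*1590*32/(2*6.5*3.3^2) = 1078.2 MPa

1078.2


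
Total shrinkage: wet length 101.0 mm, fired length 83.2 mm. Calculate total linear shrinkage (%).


TS = (101.0 - 83.2) / 101.0 * 100 = 17.62%

17.62


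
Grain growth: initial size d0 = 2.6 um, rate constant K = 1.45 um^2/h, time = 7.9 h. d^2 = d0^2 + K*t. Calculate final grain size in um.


d^2 = 2.6^2 + 1.45*7.9 = 18.215
d = sqrt(18.215) = 4.27 um

4.27


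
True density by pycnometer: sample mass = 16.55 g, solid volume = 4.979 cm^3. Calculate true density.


TD = 16.55 / 4.979 = 3.324 g/cm^3

3.324


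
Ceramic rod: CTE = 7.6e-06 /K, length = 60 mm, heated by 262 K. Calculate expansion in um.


dL = 7.6e-06 * 60 * 262 * 1000 = 119.472 um

119.472


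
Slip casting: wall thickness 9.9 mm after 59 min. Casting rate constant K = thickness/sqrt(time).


K = 9.9 / sqrt(59) = 9.9 / 7.6811 = 1.289 mm/min^0.5

1.289


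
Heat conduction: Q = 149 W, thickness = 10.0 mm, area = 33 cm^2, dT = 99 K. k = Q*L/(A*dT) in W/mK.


k = 149*10.0/1000/(33/10000*99) = 4.56 W/mK

4.56


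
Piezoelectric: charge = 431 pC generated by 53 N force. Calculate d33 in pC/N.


d33 = 431 / 53 = 8.1 pC/N

8.1


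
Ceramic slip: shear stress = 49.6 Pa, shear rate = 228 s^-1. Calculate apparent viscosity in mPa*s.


eta = tau/gamma * 1000 = 49.6/228 * 1000 = 217.5 mPa*s

217.5


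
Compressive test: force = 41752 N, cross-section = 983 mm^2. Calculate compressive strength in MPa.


CS = 41752 / 983 = 42.5 MPa

42.5


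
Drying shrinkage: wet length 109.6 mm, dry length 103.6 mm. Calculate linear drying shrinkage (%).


DS = (109.6 - 103.6) / 109.6 * 100 = 5.47%

5.47


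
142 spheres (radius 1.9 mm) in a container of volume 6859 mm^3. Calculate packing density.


V_sphere = 4/3*pi*1.9^3 = 28.7309 mm^3
Total V = 142*28.7309 = 4079.7878 mm^3
PD = 4079.7878 / 6859 = 0.595

0.595


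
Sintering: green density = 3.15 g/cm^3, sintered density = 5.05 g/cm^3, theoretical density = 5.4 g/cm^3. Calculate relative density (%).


Relative = 5.05 / 5.4 * 100 = 93.5%

93.5


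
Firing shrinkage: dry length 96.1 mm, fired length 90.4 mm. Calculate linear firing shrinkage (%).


FS = (96.1 - 90.4) / 96.1 * 100 = 5.93%

5.93


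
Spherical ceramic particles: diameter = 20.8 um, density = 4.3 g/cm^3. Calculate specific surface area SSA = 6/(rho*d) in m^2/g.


SSA = 6 / (4.3 * 20.8) = 0.067 m^2/g

0.067


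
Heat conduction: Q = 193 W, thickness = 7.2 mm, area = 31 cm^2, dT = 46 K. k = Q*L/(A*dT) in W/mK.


k = 193*7.2/1000/(31/10000*46) = 9.74 W/mK

9.74


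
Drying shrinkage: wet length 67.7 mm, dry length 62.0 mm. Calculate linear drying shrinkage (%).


DS = (67.7 - 62.0) / 67.7 * 100 = 8.42%

8.42


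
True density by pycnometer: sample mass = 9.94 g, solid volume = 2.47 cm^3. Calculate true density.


TD = 9.94 / 2.47 = 4.024 g/cm^3

4.024


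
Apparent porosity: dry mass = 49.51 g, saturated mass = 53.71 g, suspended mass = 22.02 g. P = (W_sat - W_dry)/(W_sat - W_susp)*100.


P = (53.71 - 49.51) / (53.71 - 22.02) * 100 = 4.2 / 31.69 * 100 = 13.3%

13.3


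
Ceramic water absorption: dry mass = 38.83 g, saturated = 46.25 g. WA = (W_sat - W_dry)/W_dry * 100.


WA = (46.25 - 38.83) / 38.83 * 100 = 19.11%

19.11


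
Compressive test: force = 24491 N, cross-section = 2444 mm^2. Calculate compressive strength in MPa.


CS = 24491 / 2444 = 10.0 MPa

10.0


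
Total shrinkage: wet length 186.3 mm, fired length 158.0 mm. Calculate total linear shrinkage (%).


TS = (186.3 - 158.0) / 186.3 * 100 = 15.19%

15.19


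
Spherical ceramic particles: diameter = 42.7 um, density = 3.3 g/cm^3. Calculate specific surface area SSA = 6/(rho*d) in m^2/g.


SSA = 6 / (3.3 * 42.7) = 0.043 m^2/g

0.043


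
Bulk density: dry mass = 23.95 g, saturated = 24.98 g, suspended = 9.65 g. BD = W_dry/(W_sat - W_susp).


BD = 23.95 / (24.98 - 9.65) = 23.95 / 15.33 = 1.562 g/cm^3

1.562


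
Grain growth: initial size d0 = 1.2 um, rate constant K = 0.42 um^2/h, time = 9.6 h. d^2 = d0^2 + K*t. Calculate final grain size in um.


d^2 = 1.2^2 + 0.42*9.6 = 5.472
d = sqrt(5.472) = 2.34 um

2.34


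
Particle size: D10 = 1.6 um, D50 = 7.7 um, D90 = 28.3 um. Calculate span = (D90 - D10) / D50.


Span = (28.3 - 1.6) / 7.7 = 26.7 / 7.7 = 3.468

3.468


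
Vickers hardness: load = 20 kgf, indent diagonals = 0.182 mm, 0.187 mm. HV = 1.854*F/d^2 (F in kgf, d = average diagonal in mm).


d_avg = (0.182+0.187)/2 = 0.1845 mm
HV = 1.854*20/0.1845^2 = 1089

1089


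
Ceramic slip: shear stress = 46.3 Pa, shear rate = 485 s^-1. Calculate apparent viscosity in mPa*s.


eta = tau/gamma * 1000 = 46.3/485 * 1000 = 95.5 mPa*s

95.5


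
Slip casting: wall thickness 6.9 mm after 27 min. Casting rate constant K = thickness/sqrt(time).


K = 6.9 / sqrt(27) = 6.9 / 5.1962 = 1.328 mm/min^0.5

1.328


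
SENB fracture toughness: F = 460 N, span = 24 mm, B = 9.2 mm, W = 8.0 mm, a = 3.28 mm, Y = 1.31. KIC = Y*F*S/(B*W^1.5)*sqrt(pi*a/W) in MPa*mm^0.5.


KIC = 1.31*460*24/(9.2*8.0^1.5)*sqrt(pi*3.28/8.0) = 78.85

78.85


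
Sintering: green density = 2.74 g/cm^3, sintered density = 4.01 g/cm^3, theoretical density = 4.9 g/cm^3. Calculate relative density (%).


Relative = 4.01 / 4.9 * 100 = 81.8%

81.8


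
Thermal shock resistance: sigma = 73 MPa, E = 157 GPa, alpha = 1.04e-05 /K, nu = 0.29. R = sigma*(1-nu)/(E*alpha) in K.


R = 73*(1-0.29)/(157*1000*1.04e-05) = 32 K

32


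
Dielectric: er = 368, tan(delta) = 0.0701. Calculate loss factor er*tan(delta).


Loss = 368 * 0.0701 = 25.797

25.797


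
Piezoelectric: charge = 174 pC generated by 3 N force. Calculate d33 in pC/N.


d33 = 174 / 3 = 58.0 pC/N

58.0


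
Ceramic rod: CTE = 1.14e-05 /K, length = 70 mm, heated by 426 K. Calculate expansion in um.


dL = 1.14e-05 * 70 * 426 * 1000 = 339.948 um

339.948


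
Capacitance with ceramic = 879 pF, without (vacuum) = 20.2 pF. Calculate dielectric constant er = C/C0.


er = 879 / 20.2 = 43.51

43.51


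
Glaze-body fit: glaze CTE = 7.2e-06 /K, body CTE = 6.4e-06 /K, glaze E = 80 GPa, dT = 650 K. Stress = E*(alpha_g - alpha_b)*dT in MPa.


Stress = 80*1000*(7.2e-06 - 6.4e-06)*650 = 41.6 MPa

41.6


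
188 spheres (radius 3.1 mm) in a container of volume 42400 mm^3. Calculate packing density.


V_sphere = 4/3*pi*3.1^3 = 124.7882 mm^3
Total V = 188*124.7882 = 23460.1816 mm^3
PD = 23460.1816 / 42400 = 0.553

0.553


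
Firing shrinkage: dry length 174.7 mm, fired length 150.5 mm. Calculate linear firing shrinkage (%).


FS = (174.7 - 150.5) / 174.7 * 100 = 13.85%

13.85


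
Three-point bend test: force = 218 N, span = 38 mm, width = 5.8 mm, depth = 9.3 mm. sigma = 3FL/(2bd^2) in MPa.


sigma = 3*218*38/(2*5.8*9.3^2) = 24.8 MPa

24.8


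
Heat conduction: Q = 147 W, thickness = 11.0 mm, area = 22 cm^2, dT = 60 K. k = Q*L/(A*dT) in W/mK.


k = 147*11.0/1000/(22/10000*60) = 12.25 W/mK

12.25


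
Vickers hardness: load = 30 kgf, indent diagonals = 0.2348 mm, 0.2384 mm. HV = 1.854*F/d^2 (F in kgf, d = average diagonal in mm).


d_avg = (0.2348+0.2384)/2 = 0.2366 mm
HV = 1.854*30/0.2366^2 = 994

994


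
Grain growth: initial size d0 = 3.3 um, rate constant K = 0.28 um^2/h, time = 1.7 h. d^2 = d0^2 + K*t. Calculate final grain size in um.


d^2 = 3.3^2 + 0.28*1.7 = 11.366
d = sqrt(11.366) = 3.37 um

3.37


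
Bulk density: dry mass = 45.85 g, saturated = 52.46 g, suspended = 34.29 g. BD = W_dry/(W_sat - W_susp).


BD = 45.85 / (52.46 - 34.29) = 45.85 / 18.17 = 2.523 g/cm^3

2.523


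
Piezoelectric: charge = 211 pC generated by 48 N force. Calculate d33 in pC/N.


d33 = 211 / 48 = 4.4 pC/N

4.4


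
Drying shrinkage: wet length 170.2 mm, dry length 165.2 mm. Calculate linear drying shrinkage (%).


DS = (170.2 - 165.2) / 170.2 * 100 = 2.94%

2.94


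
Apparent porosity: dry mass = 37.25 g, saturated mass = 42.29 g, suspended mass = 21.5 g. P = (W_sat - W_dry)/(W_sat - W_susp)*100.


P = (42.29 - 37.25) / (42.29 - 21.5) * 100 = 5.04 / 20.79 * 100 = 24.2%

24.2


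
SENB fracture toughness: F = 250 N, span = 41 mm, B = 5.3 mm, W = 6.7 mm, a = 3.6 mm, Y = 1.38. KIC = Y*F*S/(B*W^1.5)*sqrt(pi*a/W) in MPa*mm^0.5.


KIC = 1.38*250*41/(5.3*6.7^1.5)*sqrt(pi*3.6/6.7) = 199.94

199.94


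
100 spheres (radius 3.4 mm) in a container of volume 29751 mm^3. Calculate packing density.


V_sphere = 4/3*pi*3.4^3 = 164.6362 mm^3
Total V = 100*164.6362 = 16463.62 mm^3
PD = 16463.62 / 29751 = 0.553

0.553


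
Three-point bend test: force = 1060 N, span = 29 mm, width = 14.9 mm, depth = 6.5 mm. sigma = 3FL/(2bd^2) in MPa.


sigma = 3*1060*29/(2*14.9*6.5^2) = 73.2 MPa

73.2


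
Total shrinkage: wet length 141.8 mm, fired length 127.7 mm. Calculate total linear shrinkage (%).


TS = (141.8 - 127.7) / 141.8 * 100 = 9.94%

9.94


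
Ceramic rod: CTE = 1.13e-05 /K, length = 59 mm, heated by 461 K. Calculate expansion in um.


dL = 1.13e-05 * 59 * 461 * 1000 = 307.349 um

307.349


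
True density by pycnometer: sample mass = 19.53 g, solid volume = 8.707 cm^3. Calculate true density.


TD = 19.53 / 8.707 = 2.243 g/cm^3

2.243


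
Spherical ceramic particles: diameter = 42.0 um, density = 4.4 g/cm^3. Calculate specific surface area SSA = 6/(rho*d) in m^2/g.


SSA = 6 / (4.4 * 42.0) = 0.032 m^2/g

0.032


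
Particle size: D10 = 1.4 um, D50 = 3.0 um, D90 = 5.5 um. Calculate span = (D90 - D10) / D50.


Span = (5.5 - 1.4) / 3.0 = 4.1 / 3.0 = 1.367

1.367


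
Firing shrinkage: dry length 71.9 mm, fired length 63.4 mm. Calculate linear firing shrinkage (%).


FS = (71.9 - 63.4) / 71.9 * 100 = 11.82%

11.82


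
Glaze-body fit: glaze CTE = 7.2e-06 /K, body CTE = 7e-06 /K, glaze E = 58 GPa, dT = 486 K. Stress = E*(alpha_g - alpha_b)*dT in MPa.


Stress = 58*1000*(7.2e-06 - 7e-06)*486 = 5.6 MPa

5.6


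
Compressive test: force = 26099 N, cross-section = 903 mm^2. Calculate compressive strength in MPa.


CS = 26099 / 903 = 28.9 MPa

28.9


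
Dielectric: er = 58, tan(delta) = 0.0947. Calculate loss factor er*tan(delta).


Loss = 58 * 0.0947 = 5.493

5.493


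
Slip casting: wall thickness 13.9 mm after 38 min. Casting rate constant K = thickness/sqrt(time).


K = 13.9 / sqrt(38) = 13.9 / 6.1644 = 2.255 mm/min^0.5

2.255


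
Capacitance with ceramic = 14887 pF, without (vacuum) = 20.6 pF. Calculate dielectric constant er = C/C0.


er = 14887 / 20.6 = 722.67

722.67


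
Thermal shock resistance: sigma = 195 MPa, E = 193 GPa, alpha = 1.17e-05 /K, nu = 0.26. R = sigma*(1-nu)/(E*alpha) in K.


R = 195*(1-0.26)/(193*1000*1.17e-05) = 64 K

64


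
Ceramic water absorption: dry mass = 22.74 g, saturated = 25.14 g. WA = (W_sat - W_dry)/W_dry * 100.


WA = (25.14 - 22.74) / 22.74 * 100 = 10.55%

10.55


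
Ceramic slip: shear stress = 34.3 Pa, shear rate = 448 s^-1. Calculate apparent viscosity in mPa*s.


eta = tau/gamma * 1000 = 34.3/448 * 1000 = 76.6 mPa*s

76.6


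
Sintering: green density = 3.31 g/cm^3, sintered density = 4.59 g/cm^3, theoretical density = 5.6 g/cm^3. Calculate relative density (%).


Relative = 4.59 / 5.6 * 100 = 82.0%

82.0


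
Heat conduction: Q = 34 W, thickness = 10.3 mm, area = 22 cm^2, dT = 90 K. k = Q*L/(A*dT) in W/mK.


k = 34*10.3/1000/(22/10000*90) = 1.77 W/mK

1.77


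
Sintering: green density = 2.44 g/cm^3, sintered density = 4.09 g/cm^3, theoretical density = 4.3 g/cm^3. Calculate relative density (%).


Relative = 4.09 / 4.3 * 100 = 95.1%

95.1


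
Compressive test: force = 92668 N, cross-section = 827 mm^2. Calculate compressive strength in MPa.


CS = 92668 / 827 = 112.1 MPa

112.1


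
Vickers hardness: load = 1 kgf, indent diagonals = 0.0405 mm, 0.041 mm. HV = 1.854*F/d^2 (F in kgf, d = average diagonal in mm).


d_avg = (0.0405+0.041)/2 = 0.04075 mm
HV = 1.854*1/0.04075^2 = 1116

1116


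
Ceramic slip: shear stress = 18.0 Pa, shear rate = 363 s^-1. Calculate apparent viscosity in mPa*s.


eta = tau/gamma * 1000 = 18.0/363 * 1000 = 49.6 mPa*s

49.6


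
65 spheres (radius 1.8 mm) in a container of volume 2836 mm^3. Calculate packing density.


V_sphere = 4/3*pi*1.8^3 = 24.429 mm^3
Total V = 65*24.429 = 1587.885 mm^3
PD = 1587.885 / 2836 = 0.56

0.56


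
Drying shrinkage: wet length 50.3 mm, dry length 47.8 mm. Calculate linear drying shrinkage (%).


DS = (50.3 - 47.8) / 50.3 * 100 = 4.97%

4.97


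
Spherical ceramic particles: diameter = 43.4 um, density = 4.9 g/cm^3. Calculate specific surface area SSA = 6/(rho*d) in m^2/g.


SSA = 6 / (4.9 * 43.4) = 0.028 m^2/g

0.028


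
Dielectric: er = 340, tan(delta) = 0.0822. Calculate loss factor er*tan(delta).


Loss = 340 * 0.0822 = 27.948

27.948


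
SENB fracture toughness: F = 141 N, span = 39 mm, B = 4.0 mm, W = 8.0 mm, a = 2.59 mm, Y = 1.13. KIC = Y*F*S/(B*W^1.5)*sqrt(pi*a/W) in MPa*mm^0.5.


KIC = 1.13*141*39/(4.0*8.0^1.5)*sqrt(pi*2.59/8.0) = 69.24

69.24


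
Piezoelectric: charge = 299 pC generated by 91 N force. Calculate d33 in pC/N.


d33 = 299 / 91 = 3.3 pC/N

3.3


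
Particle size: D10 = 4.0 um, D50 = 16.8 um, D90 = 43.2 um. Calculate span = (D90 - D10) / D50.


Span = (43.2 - 4.0) / 16.8 = 39.2 / 16.8 = 2.333

2.333


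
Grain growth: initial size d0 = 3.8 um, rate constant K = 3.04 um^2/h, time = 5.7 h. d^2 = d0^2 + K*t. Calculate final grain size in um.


d^2 = 3.8^2 + 3.04*5.7 = 31.768
d = sqrt(31.768) = 5.64 um

5.64


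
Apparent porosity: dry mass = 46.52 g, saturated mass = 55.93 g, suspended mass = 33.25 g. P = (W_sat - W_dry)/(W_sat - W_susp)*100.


P = (55.93 - 46.52) / (55.93 - 33.25) * 100 = 9.41 / 22.68 * 100 = 41.5%

41.5


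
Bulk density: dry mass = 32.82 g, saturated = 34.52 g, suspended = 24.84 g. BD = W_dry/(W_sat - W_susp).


BD = 32.82 / (34.52 - 24.84) = 32.82 / 9.68 = 3.39 g/cm^3

3.39


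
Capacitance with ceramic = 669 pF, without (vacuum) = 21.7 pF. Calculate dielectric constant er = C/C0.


er = 669 / 21.7 = 30.83

30.83


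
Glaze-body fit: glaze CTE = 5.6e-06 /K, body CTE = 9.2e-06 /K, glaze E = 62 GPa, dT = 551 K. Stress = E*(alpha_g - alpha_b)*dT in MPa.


Stress = 62*1000*(5.6e-06 - 9.2e-06)*551 = -123.0 MPa

-123.0


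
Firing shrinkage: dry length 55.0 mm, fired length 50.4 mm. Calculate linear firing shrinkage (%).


FS = (55.0 - 50.4) / 55.0 * 100 = 8.36%

8.36


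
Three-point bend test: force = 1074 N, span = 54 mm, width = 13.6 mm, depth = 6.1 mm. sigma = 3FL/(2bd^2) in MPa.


sigma = 3*1074*54/(2*13.6*6.1^2) = 171.9 MPa

171.9


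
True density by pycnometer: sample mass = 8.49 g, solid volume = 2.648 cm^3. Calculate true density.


TD = 8.49 / 2.648 = 3.206 g/cm^3

3.206


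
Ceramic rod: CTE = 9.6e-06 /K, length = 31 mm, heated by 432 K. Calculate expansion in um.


dL = 9.6e-06 * 31 * 432 * 1000 = 128.563 um

128.563


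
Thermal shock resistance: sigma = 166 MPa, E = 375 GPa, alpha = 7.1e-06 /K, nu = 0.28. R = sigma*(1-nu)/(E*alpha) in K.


R = 166*(1-0.28)/(375*1000*7.1e-06) = 45 K

45


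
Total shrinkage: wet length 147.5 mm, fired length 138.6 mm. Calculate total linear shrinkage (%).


TS = (147.5 - 138.6) / 147.5 * 100 = 6.03%

6.03


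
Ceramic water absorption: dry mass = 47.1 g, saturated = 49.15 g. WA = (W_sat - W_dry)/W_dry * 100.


WA = (49.15 - 47.1) / 47.1 * 100 = 4.35%

4.35


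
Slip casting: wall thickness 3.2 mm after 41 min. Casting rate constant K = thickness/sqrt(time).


K = 3.2 / sqrt(41) = 3.2 / 6.4031 = 0.5 mm/min^0.5

0.5


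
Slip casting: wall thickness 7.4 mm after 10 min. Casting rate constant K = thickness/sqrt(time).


K = 7.4 / sqrt(10) = 7.4 / 3.1623 = 2.34 mm/min^0.5

2.34


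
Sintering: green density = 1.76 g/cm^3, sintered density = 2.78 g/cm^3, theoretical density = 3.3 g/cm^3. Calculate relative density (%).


Relative = 2.78 / 3.3 * 100 = 84.2%

84.2


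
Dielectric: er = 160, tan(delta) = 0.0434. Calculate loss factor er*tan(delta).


Loss = 160 * 0.0434 = 6.944

6.944


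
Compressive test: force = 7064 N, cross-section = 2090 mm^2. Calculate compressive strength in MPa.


CS = 7064 / 2090 = 3.4 MPa

3.4


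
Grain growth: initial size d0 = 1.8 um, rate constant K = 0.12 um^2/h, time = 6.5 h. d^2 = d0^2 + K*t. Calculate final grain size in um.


d^2 = 1.8^2 + 0.12*6.5 = 4.02
d = sqrt(4.02) = 2.0 um

2.0


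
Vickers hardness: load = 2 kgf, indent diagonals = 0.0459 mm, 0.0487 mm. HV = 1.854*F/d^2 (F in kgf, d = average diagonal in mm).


d_avg = (0.0459+0.0487)/2 = 0.0473 mm
HV = 1.854*2/0.0473^2 = 1657

1657


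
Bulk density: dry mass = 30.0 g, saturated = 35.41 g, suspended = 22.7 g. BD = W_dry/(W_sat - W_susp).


BD = 30.0 / (35.41 - 22.7) = 30.0 / 12.71 = 2.36 g/cm^3

2.36


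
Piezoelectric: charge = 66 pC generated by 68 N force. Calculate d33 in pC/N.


d33 = 66 / 68 = 1.0 pC/N

1.0


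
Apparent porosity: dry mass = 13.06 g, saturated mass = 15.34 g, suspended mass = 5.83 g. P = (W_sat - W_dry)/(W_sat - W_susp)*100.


P = (15.34 - 13.06) / (15.34 - 5.83) * 100 = 2.28 / 9.51 * 100 = 24.0%

24.0


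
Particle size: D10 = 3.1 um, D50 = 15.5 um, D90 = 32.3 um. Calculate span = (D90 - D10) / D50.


Span = (32.3 - 3.1) / 15.5 = 29.2 / 15.5 = 1.884

1.884


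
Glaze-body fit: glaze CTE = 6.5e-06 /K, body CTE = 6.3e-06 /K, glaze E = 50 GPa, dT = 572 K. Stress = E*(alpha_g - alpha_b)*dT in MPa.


Stress = 50*1000*(6.5e-06 - 6.3e-06)*572 = 5.7 MPa

5.7


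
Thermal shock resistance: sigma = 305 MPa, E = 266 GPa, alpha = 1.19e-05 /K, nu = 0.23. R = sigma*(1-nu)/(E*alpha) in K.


R = 305*(1-0.23)/(266*1000*1.19e-05) = 74 K

74


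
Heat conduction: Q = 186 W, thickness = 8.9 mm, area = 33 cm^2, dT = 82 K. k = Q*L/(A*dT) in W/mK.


k = 186*8.9/1000/(33/10000*82) = 6.12 W/mK

6.12


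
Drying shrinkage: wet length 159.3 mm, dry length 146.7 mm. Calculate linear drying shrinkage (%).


DS = (159.3 - 146.7) / 159.3 * 100 = 7.91%

7.91


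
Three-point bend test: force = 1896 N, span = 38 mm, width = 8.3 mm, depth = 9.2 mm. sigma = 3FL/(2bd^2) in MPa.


sigma = 3*1896*38/(2*8.3*9.2^2) = 153.8 MPa

153.8


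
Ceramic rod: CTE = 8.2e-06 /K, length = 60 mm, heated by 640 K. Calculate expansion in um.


dL = 8.2e-06 * 60 * 640 * 1000 = 314.88 um

314.88


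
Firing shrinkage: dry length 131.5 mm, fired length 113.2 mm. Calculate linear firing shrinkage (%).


FS = (131.5 - 113.2) / 131.5 * 100 = 13.92%

13.92


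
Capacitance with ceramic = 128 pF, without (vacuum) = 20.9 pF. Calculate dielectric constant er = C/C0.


er = 128 / 20.9 = 6.12

6.12


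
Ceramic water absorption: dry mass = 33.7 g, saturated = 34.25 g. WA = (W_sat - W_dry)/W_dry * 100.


WA = (34.25 - 33.7) / 33.7 * 100 = 1.63%

1.63


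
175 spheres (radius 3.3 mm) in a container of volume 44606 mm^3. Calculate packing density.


V_sphere = 4/3*pi*3.3^3 = 150.5326 mm^3
Total V = 175*150.5326 = 26343.205 mm^3
PD = 26343.205 / 44606 = 0.591

0.591


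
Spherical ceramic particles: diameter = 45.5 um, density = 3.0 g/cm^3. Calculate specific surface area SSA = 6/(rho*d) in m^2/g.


SSA = 6 / (3.0 * 45.5) = 0.044 m^2/g

0.044


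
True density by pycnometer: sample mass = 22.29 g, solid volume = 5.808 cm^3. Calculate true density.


TD = 22.29 / 5.808 = 3.838 g/cm^3

3.838


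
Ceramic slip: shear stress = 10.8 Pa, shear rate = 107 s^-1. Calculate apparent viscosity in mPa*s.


eta = tau/gamma * 1000 = 10.8/107 * 1000 = 100.9 mPa*s

100.9


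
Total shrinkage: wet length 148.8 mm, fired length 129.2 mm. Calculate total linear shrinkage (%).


TS = (148.8 - 129.2) / 148.8 * 100 = 13.17%

13.17


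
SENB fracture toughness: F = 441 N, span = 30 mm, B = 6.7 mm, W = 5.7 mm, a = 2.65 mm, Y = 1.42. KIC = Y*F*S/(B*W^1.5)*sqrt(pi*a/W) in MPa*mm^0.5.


KIC = 1.42*441*30/(6.7*5.7^1.5)*sqrt(pi*2.65/5.7) = 249.01

249.01


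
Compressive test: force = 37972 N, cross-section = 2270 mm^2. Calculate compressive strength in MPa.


CS = 37972 / 2270 = 16.7 MPa

16.7


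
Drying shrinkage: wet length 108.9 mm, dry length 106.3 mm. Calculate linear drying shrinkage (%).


DS = (108.9 - 106.3) / 108.9 * 100 = 2.39%

2.39


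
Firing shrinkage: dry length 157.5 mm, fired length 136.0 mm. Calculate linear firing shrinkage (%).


FS = (157.5 - 136.0) / 157.5 * 100 = 13.65%

13.65


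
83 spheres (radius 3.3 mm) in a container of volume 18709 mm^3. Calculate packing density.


V_sphere = 4/3*pi*3.3^3 = 150.5326 mm^3
Total V = 83*150.5326 = 12494.2058 mm^3
PD = 12494.2058 / 18709 = 0.668

0.668


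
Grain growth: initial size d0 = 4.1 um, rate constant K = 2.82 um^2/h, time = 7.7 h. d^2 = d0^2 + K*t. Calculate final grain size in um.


d^2 = 4.1^2 + 2.82*7.7 = 38.524
d = sqrt(38.524) = 6.21 um

6.21


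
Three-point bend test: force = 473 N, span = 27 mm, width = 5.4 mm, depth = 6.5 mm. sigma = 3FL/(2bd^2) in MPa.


sigma = 3*473*27/(2*5.4*6.5^2) = 84.0 MPa

84.0


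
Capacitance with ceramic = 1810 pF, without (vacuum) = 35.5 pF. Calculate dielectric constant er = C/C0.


er = 1810 / 35.5 = 50.99

50.99


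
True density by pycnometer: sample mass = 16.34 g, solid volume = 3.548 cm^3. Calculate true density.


TD = 16.34 / 3.548 = 4.605 g/cm^3

4.605


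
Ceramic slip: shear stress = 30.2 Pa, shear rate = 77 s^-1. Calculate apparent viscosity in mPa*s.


eta = tau/gamma * 1000 = 30.2/77 * 1000 = 392.2 mPa*s

392.2


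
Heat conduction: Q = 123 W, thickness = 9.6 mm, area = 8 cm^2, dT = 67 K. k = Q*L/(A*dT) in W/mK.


k = 123*9.6/1000/(8/10000*67) = 22.03 W/mK

22.03


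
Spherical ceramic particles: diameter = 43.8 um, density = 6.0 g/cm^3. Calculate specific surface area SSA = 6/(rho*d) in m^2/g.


SSA = 6 / (6.0 * 43.8) = 0.023 m^2/g

0.023


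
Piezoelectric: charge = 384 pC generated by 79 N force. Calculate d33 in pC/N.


d33 = 384 / 79 = 4.9 pC/N

4.9


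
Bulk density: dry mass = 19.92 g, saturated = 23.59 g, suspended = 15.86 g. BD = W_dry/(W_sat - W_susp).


BD = 19.92 / (23.59 - 15.86) = 19.92 / 7.73 = 2.577 g/cm^3

2.577


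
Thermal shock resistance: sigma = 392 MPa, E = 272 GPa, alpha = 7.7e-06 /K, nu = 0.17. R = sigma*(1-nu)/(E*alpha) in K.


R = 392*(1-0.17)/(272*1000*7.7e-06) = 155 K

155


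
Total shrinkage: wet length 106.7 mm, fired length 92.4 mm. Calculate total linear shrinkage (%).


TS = (106.7 - 92.4) / 106.7 * 100 = 13.4%

13.4


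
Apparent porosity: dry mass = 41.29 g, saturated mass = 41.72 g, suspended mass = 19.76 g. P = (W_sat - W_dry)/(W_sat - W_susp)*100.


P = (41.72 - 41.29) / (41.72 - 19.76) * 100 = 0.43 / 21.96 * 100 = 2.0%

2.0


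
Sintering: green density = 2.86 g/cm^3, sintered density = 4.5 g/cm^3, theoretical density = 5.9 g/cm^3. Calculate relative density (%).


Relative = 4.5 / 5.9 * 100 = 76.3%

76.3


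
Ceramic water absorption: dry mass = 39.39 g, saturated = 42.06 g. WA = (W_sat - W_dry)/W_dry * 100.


WA = (42.06 - 39.39) / 39.39 * 100 = 6.78%

6.78


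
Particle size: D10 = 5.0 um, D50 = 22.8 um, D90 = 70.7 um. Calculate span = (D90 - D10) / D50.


Span = (70.7 - 5.0) / 22.8 = 65.7 / 22.8 = 2.882

2.882


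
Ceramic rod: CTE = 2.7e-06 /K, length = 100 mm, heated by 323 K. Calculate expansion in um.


dL = 2.7e-06 * 100 * 323 * 1000 = 87.21 um

87.21


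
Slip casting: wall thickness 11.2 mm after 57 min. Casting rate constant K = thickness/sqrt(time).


K = 11.2 / sqrt(57) = 11.2 / 7.5498 = 1.483 mm/min^0.5

1.483


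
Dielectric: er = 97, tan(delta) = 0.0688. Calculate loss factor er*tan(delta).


Loss = 97 * 0.0688 = 6.674

6.674


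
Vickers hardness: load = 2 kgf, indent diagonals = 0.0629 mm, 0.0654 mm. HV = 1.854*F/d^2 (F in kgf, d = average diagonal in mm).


d_avg = (0.0629+0.0654)/2 = 0.06415 mm
HV = 1.854*2/0.06415^2 = 901

901


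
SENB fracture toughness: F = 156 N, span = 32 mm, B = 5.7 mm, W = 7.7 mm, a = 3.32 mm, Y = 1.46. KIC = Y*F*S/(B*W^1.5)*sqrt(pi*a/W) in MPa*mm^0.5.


KIC = 1.46*156*32/(5.7*7.7^1.5)*sqrt(pi*3.32/7.7) = 69.65

69.65


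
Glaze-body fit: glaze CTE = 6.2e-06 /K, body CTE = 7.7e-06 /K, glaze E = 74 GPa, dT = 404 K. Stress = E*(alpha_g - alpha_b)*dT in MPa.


Stress = 74*1000*(6.2e-06 - 7.7e-06)*404 = -44.8 MPa

-44.8


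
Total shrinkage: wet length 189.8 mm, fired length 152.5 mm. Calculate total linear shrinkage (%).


TS = (189.8 - 152.5) / 189.8 * 100 = 19.65%

19.65


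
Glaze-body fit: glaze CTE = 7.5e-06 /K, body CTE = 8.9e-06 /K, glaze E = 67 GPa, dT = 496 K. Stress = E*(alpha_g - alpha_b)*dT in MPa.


Stress = 67*1000*(7.5e-06 - 8.9e-06)*496 = -46.5 MPa

-46.5


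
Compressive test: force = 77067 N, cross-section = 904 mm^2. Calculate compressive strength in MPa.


CS = 77067 / 904 = 85.3 MPa

85.3


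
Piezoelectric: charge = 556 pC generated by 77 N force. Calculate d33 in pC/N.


d33 = 556 / 77 = 7.2 pC/N

7.2


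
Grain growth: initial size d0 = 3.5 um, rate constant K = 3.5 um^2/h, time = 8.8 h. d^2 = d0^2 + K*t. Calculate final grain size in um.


d^2 = 3.5^2 + 3.5*8.8 = 43.05
d = sqrt(43.05) = 6.56 um

6.56


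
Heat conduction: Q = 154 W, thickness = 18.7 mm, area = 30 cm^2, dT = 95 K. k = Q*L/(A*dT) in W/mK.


k = 154*18.7/1000/(30/10000*95) = 10.1 W/mK

10.1


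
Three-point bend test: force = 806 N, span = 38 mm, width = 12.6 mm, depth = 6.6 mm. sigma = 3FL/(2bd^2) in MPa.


sigma = 3*806*38/(2*12.6*6.6^2) = 83.7 MPa

83.7


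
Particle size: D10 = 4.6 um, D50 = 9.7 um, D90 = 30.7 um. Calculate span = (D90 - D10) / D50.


Span = (30.7 - 4.6) / 9.7 = 26.1 / 9.7 = 2.691

2.691


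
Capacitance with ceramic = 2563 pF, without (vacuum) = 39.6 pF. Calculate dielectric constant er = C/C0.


er = 2563 / 39.6 = 64.72

64.72


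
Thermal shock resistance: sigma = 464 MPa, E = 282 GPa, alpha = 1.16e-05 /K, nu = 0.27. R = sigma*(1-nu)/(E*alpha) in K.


R = 464*(1-0.27)/(282*1000*1.16e-05) = 104 K

104


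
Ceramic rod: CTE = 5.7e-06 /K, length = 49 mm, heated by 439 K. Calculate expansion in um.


dL = 5.7e-06 * 49 * 439 * 1000 = 122.613 um

122.613


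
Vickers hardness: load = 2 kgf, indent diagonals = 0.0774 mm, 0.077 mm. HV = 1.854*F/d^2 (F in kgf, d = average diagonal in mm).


d_avg = (0.0774+0.077)/2 = 0.0772 mm
HV = 1.854*2/0.0772^2 = 622

622


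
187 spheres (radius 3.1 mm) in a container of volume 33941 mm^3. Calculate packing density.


V_sphere = 4/3*pi*3.1^3 = 124.7882 mm^3
Total V = 187*124.7882 = 23335.3934 mm^3
PD = 23335.3934 / 33941 = 0.688

0.688


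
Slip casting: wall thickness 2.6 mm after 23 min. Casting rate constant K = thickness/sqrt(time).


K = 2.6 / sqrt(23) = 2.6 / 4.7958 = 0.542 mm/min^0.5

0.542


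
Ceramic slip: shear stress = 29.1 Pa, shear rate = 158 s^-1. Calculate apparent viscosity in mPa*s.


eta = tau/gamma * 1000 = 29.1/158 * 1000 = 184.2 mPa*s

184.2


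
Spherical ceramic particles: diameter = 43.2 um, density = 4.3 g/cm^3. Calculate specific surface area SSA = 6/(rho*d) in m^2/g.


SSA = 6 / (4.3 * 43.2) = 0.032 m^2/g

0.032


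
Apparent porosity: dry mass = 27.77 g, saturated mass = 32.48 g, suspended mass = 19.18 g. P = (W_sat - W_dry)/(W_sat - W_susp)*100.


P = (32.48 - 27.77) / (32.48 - 19.18) * 100 = 4.71 / 13.3 * 100 = 35.4%

35.4


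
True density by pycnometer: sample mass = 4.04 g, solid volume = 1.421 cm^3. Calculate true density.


TD = 4.04 / 1.421 = 2.843 g/cm^3

2.843


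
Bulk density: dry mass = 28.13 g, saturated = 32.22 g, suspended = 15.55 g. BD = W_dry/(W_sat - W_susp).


BD = 28.13 / (32.22 - 15.55) = 28.13 / 16.67 = 1.687 g/cm^3

1.687


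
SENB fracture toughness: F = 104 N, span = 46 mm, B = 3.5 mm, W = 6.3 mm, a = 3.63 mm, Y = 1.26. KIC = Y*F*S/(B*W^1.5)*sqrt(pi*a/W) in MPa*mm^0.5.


KIC = 1.26*104*46/(3.5*6.3^1.5)*sqrt(pi*3.63/6.3) = 146.53

146.53


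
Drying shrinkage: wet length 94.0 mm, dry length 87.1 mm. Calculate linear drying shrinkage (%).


DS = (94.0 - 87.1) / 94.0 * 100 = 7.34%

7.34


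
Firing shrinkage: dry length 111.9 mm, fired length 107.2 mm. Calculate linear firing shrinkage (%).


FS = (111.9 - 107.2) / 111.9 * 100 = 4.2%

4.2


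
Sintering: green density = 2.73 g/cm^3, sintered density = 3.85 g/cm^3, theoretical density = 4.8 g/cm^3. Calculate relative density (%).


Relative = 3.85 / 4.8 * 100 = 80.2%

80.2


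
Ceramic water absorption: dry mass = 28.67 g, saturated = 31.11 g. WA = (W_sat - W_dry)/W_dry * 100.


WA = (31.11 - 28.67) / 28.67 * 100 = 8.51%

8.51


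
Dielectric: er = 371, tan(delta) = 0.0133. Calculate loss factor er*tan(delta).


Loss = 371 * 0.0133 = 4.934

4.934


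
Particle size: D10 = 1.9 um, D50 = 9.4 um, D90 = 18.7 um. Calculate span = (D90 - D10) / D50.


Span = (18.7 - 1.9) / 9.4 = 16.8 / 9.4 = 1.787

1.787


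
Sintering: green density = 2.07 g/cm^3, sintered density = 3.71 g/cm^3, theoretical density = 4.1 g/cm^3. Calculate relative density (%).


Relative = 3.71 / 4.1 * 100 = 90.5%

90.5


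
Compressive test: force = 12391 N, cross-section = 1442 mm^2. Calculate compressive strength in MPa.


CS = 12391 / 1442 = 8.6 MPa

8.6


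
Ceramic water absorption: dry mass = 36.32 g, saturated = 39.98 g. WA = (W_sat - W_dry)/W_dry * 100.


WA = (39.98 - 36.32) / 36.32 * 100 = 10.08%

10.08


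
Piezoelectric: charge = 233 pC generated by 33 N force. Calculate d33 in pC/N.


d33 = 233 / 33 = 7.1 pC/N

7.1


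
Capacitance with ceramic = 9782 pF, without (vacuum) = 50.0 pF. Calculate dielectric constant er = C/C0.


er = 9782 / 50.0 = 195.64

195.64


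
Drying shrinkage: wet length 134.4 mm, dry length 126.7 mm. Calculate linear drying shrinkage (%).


DS = (134.4 - 126.7) / 134.4 * 100 = 5.73%

5.73


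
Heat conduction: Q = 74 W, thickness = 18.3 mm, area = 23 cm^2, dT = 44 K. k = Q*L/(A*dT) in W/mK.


k = 74*18.3/1000/(23/10000*44) = 13.38 W/mK

13.38


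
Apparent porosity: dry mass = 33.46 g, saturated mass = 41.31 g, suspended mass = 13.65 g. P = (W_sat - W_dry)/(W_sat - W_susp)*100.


P = (41.31 - 33.46) / (41.31 - 13.65) * 100 = 7.85 / 27.66 * 100 = 28.4%

28.4


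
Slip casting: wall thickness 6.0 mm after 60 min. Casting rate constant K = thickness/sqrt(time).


K = 6.0 / sqrt(60) = 6.0 / 7.746 = 0.775 mm/min^0.5

0.775


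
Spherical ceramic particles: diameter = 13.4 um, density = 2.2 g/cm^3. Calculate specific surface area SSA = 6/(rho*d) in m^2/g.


SSA = 6 / (2.2 * 13.4) = 0.204 m^2/g

0.204


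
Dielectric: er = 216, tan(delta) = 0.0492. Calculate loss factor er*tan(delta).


Loss = 216 * 0.0492 = 10.627

10.627


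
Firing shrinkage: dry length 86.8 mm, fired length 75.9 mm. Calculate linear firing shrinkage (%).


FS = (86.8 - 75.9) / 86.8 * 100 = 12.56%

12.56


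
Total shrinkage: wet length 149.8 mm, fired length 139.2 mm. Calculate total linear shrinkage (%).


TS = (149.8 - 139.2) / 149.8 * 100 = 7.08%

7.08


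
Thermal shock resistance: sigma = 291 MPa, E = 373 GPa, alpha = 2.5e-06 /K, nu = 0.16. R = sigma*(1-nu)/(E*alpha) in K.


R = 291*(1-0.16)/(373*1000*2.5e-06) = 262 K

262


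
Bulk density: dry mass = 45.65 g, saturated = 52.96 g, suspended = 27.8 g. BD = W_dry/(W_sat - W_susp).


BD = 45.65 / (52.96 - 27.8) = 45.65 / 25.16 = 1.814 g/cm^3

1.814


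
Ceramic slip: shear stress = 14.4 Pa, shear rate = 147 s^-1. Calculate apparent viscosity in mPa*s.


eta = tau/gamma * 1000 = 14.4/147 * 1000 = 98.0 mPa*s

98.0


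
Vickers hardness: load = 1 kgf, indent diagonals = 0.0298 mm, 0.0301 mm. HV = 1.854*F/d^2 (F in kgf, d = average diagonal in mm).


d_avg = (0.0298+0.0301)/2 = 0.02995 mm
HV = 1.854*1/0.02995^2 = 2067

2067


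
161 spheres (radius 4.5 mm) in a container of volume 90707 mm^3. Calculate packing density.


V_sphere = 4/3*pi*4.5^3 = 381.7035 mm^3
Total V = 161*381.7035 = 61454.2635 mm^3
PD = 61454.2635 / 90707 = 0.678

0.678


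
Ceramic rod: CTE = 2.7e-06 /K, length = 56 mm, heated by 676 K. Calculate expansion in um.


dL = 2.7e-06 * 56 * 676 * 1000 = 102.211 um

102.211


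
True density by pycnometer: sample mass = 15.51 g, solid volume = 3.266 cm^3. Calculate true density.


TD = 15.51 / 3.266 = 4.749 g/cm^3

4.749


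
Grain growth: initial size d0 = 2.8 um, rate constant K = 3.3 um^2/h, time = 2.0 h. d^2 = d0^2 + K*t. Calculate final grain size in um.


d^2 = 2.8^2 + 3.3*2.0 = 14.44
d = sqrt(14.44) = 3.8 um

3.8


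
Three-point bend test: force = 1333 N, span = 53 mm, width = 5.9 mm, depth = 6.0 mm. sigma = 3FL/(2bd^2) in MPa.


sigma = 3*1333*53/(2*5.9*6.0^2) = 498.9 MPa

498.9


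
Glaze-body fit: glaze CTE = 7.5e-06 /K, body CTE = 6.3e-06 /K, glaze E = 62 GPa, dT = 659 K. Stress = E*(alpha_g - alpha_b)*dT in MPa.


Stress = 62*1000*(7.5e-06 - 6.3e-06)*659 = 49.0 MPa

49.0


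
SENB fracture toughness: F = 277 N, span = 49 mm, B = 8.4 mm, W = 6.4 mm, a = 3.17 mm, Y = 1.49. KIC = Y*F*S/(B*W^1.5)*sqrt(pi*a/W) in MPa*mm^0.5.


KIC = 1.49*277*49/(8.4*6.4^1.5)*sqrt(pi*3.17/6.4) = 185.49

185.49


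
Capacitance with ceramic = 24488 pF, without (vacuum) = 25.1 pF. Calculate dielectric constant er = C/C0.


er = 24488 / 25.1 = 975.62

975.62


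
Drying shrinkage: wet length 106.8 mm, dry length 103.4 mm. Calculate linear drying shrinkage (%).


DS = (106.8 - 103.4) / 106.8 * 100 = 3.18%

3.18


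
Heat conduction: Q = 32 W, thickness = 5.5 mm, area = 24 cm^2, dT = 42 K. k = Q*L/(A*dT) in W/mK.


k = 32*5.5/1000/(24/10000*42) = 1.75 W/mK

1.75


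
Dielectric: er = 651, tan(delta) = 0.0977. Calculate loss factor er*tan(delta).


Loss = 651 * 0.0977 = 63.603

63.603


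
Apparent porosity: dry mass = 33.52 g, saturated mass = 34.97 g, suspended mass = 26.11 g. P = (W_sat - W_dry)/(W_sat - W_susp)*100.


P = (34.97 - 33.52) / (34.97 - 26.11) * 100 = 1.45 / 8.86 * 100 = 16.4%

16.4


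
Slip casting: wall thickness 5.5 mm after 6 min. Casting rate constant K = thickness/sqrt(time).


K = 5.5 / sqrt(6) = 5.5 / 2.4495 = 2.245 mm/min^0.5

2.245


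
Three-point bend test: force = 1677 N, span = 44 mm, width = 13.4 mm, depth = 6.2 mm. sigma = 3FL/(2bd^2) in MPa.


sigma = 3*1677*44/(2*13.4*6.2^2) = 214.9 MPa

214.9


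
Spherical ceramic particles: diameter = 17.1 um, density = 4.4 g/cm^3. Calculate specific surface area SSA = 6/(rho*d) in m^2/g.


SSA = 6 / (4.4 * 17.1) = 0.08 m^2/g

0.08


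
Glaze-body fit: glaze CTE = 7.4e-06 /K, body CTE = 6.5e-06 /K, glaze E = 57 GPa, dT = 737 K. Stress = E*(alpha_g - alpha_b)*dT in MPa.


Stress = 57*1000*(7.4e-06 - 6.5e-06)*737 = 37.8 MPa

37.8


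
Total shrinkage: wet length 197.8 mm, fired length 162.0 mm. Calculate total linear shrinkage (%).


TS = (197.8 - 162.0) / 197.8 * 100 = 18.1%

18.1


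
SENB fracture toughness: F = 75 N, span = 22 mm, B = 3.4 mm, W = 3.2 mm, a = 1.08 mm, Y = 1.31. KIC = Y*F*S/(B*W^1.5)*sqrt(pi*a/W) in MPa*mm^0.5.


KIC = 1.31*75*22/(3.4*3.2^1.5)*sqrt(pi*1.08/3.2) = 114.36

114.36


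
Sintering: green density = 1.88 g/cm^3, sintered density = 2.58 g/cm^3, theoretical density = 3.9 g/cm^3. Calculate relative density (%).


Relative = 2.58 / 3.9 * 100 = 66.2%

66.2


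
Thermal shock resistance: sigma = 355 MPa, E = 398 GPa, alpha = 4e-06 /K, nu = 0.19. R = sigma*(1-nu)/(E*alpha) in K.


R = 355*(1-0.19)/(398*1000*4e-06) = 181 K

181


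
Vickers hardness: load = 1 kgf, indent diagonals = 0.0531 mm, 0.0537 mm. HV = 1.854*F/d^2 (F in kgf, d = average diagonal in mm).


d_avg = (0.0531+0.0537)/2 = 0.0534 mm
HV = 1.854*1/0.0534^2 = 650

650


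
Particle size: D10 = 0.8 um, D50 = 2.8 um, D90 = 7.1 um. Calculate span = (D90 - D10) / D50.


Span = (7.1 - 0.8) / 2.8 = 6.3 / 2.8 = 2.25

2.25


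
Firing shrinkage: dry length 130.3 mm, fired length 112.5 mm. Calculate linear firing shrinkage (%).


FS = (130.3 - 112.5) / 130.3 * 100 = 13.66%

13.66


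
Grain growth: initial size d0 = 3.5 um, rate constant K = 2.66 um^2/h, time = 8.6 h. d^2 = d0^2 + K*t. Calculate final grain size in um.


d^2 = 3.5^2 + 2.66*8.6 = 35.126
d = sqrt(35.126) = 5.93 um

5.93


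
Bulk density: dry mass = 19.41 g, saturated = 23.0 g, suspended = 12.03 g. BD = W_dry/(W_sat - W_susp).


BD = 19.41 / (23.0 - 12.03) = 19.41 / 10.97 = 1.769 g/cm^3

1.769


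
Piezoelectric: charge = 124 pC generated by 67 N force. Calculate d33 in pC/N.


d33 = 124 / 67 = 1.9 pC/N

1.9


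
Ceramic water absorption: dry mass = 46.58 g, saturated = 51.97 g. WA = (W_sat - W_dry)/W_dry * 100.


WA = (51.97 - 46.58) / 46.58 * 100 = 11.57%

11.57


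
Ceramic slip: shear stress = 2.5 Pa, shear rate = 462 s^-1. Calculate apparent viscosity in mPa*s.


eta = tau/gamma * 1000 = 2.5/462 * 1000 = 5.4 mPa*s

5.4


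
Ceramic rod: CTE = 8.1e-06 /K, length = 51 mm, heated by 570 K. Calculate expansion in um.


dL = 8.1e-06 * 51 * 570 * 1000 = 235.467 um

235.467


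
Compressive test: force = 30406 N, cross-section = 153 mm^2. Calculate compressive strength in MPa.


CS = 30406 / 153 = 198.7 MPa

198.7


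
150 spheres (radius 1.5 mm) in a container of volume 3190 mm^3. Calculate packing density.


V_sphere = 4/3*pi*1.5^3 = 14.1372 mm^3
Total V = 150*14.1372 = 2120.58 mm^3
PD = 2120.58 / 3190 = 0.665

0.665
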